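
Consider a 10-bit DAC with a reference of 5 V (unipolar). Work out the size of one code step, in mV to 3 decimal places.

4.883 mV

Full-scale span = 5 V.
LSB = 5 / 2^10 = 5 / 1024 = 0.00488281 V = 4.883 mV.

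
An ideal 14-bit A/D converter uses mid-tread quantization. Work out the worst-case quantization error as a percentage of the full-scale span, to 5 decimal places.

0.00305 %

Rounding → worst-case error = ½ LSB = V_FS/2^15, so 100/32768 = 0.00305176 % of full scale.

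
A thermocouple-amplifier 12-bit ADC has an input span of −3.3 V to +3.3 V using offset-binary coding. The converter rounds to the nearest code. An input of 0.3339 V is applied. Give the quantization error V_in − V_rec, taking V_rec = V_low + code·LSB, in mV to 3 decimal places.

One LSB is 6.6 V / 4096 = 1.611 mV.
(V_in − V_low)/LSB = (0.3339 − (−3.3))/0.00161133 = 2255.2204 → code 2255 (round).
Reconstructed: 0.33354492 V.
V_in − V_rec = 0.000355078 V = 0.355 mV.

0.355 mV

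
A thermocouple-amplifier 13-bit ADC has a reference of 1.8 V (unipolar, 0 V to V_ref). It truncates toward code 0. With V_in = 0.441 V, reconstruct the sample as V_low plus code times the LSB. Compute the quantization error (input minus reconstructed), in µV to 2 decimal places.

LSB = 1.8/2^13 = 219.73 µV.
(0.441 − 0)/0.000219727 = 2007.0400; ⌊·⌋ gives code 2007.
Reconstructed: 0.44099121 V.
Difference: 8.78906e-06 V → 8.79 µV.

8.79 µV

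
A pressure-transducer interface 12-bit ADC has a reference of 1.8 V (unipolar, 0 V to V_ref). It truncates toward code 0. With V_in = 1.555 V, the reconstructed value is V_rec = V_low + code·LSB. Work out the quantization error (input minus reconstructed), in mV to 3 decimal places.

One LSB is 1.8 V / 4096 = 439.45 µV.
Scaled input = 3538.4889 LSBs, so code = 3538.
Reconstructed: 1.5547852 V.
Difference: 0.000214844 V → 0.215 mV.

0.215 mV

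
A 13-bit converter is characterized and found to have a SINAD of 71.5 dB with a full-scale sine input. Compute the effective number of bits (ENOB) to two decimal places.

11.58 bits

ENOB = (SINAD − 1.76) / 6.02 = (71.5 − 1.76)/6.02 = 11.585.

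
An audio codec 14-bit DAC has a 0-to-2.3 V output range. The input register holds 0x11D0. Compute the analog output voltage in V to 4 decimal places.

0.6401 V

LSB = 2.3 V / 2^14 = 140.38 µV.
Code 0x11D0 = 4560 decimal.
V_out = 0 + 4560 × 0.000140381 V = 0.640137 V.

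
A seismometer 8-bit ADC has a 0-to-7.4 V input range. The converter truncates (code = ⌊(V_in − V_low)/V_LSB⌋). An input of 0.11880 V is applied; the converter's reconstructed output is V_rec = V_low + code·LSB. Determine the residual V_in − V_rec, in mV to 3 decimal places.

3.175 mV

One LSB is 7.4 V / 256 = 28.906 mV.
(0.11880 − 0)/0.0289063 = 4.1098; ⌊·⌋ gives code 4.
Code 4 maps back to 0 + 4×0.0289063 V = 0.115625 V.
Difference: 0.003175 V → 3.175 mV.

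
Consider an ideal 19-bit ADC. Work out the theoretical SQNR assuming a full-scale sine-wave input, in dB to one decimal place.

116.1 dB

SNR ≈ 6.02·N + 1.76 dB = 6.02·19 + 1.76 = 116.14 dB.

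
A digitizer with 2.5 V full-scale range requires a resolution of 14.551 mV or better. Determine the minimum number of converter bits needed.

Number of steps required ≥ 2.5 V / 14.551 mV = 171.81.
Need 2^N ≥ 171.81; 2^7 = 128, 2^8 = 256.
Minimum N = 8.

8 bits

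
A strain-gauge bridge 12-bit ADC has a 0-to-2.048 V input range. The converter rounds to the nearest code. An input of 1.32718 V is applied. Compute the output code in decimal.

code 2654

With 4096 levels over 2.048 V, one step is 0.500 mV.
(V_in − V_low)/LSB = (1.32718 − 0) / 0.0005 = 2654.360.
round(2654.360) = 2654.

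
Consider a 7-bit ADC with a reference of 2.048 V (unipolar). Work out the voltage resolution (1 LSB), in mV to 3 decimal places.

16.000 mV

Full-scale span = 2.048 V.
LSB = 2.048 / 2^7 = 2.048 / 128 = 0.016 V = 16.000 mV.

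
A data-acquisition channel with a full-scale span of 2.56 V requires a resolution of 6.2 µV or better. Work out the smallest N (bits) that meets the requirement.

Number of steps required ≥ 2.56 V / 6.2 µV = 412903.23.
Need 2^N ≥ 412903.23; 2^18 = 262144, 2^19 = 524288.
Minimum N = 19.

19 bits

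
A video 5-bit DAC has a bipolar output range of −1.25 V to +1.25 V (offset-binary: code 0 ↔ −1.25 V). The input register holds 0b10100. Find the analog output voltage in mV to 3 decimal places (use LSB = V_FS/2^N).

312.500 mV

LSB = 2.5 V / 2^5 = 78.125 mV.
Code 0b10100 = 20 decimal.
V_out = (−1.25) + 20 × 0.078125 V = 0.3125 V.
= 312.500 mV.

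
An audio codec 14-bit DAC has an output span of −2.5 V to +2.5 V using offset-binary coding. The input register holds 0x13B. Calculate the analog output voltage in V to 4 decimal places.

-2.4039 V

LSB = 5 V / 2^14 = 305.18 µV.
Code 0x13B = 315 decimal.
V_out = (−2.5) + 315 × 0.000305176 V = -2.40387 V.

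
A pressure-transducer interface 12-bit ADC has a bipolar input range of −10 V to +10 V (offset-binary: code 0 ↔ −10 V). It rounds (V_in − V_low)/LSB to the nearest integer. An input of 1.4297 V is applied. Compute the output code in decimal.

code 2341

Full-scale span = 20 V; LSB = 20/2^12 = 4.883 mV.
Input sits at 2340.803 steps above V_low.
Round → code 2341.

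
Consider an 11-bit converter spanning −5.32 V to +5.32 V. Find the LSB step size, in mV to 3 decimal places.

5.195 mV

Full-scale span = 10.64 V.
LSB = 10.64 / 2^11 = 10.64 / 2048 = 0.00519531 V = 5.195 mV.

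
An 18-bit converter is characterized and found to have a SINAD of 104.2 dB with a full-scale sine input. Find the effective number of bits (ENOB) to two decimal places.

17.02 bits

ENOB = (SINAD − 1.76) / 6.02 = (104.2 − 1.76)/6.02 = 17.017.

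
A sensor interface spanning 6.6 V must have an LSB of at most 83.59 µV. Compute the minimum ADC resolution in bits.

17 bits

Number of steps required ≥ 6.6 V / 83.59 µV = 78956.81.
Need 2^N ≥ 78956.81; 2^16 = 65536, 2^17 = 131072.
Minimum N = 17.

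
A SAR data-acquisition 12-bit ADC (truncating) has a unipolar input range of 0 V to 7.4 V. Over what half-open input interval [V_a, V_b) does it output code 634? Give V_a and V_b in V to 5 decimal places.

[1.14541 V, 1.14722 V)

LSB = 7.4/2^12 = 1.807 mV.
V_a = V_low + 634·LSB = 1.14541 V; V_b = V_low + 635·LSB = 1.14722 V.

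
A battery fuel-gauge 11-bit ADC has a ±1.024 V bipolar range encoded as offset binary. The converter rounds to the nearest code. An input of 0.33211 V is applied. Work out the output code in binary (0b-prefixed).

code 0b10101001100 (decimal 1356)

LSB = 2.048 V / 2048 = 1.000 mV.
(0.33211 − (−1.024)) / 0.001 = 1356.110 LSBs.
Round → code 1356.
In binary (0b-prefixed): 0b10101001100.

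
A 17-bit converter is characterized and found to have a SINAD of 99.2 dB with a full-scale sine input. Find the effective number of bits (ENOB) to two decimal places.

ENOB = (SINAD − 1.76) / 6.02 = (99.2 − 1.76)/6.02 = 16.186.

16.19 bits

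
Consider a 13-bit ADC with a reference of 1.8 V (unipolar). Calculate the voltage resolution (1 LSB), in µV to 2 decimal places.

219.73 µV

Full-scale span = 1.8 V.
LSB = 1.8 / 2^13 = 1.8 / 8192 = 0.000219727 V = 219.73 µV.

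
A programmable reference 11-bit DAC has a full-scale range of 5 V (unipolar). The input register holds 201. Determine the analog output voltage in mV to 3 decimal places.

LSB = 5 V / 2^11 = 2.441 mV.
V_out = 0 + 201 × 0.00244141 V = 0.490723 V.
= 490.723 mV.

490.723 mV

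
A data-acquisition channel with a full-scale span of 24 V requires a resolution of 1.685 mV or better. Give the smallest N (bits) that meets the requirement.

Number of steps required ≥ 24 V / 1.685 mV = 14243.32.
Need 2^N ≥ 14243.32; 2^13 = 8192, 2^14 = 16384.
Minimum N = 14.

14 bits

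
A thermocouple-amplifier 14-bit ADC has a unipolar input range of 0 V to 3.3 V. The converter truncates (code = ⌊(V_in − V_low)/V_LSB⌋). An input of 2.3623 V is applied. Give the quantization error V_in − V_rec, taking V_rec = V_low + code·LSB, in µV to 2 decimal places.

92.97 µV

One LSB is 3.3 V / 16384 = 201.42 µV.
Scaled input = 11728.4616 LSBs, so code = 11728.
V_rec = 0 + 11728·0.000201416 = 2.362207 V.
Difference: 9.29688e-05 V → 92.97 µV.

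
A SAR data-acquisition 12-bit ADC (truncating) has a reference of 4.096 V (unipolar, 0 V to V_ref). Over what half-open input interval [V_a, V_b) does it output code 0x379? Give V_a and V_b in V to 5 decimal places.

[0.88900 V, 0.89000 V)

LSB = 4.096/2^12 = 1.000 mV.
Code 0x379 = 889 decimal.
V_a = V_low + 889·LSB = 0.889 V; V_b = V_low + 890·LSB = 0.89 V.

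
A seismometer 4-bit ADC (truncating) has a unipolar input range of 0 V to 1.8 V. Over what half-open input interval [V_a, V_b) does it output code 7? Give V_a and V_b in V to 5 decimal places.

[0.78750 V, 0.90000 V)

LSB = 1.8/2^4 = 112.500 mV.
V_a = V_low + 7·LSB = 0.7875 V; V_b = V_low + 8·LSB = 0.9 V.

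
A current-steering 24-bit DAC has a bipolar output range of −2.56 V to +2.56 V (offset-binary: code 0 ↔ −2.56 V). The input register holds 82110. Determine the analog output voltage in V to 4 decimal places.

LSB = 5.12 V / 2^24 = 0.31 µV.
V_out = (−2.56) + 82110 × 3.05176e-07 V = -2.53494 V.

-2.5349 V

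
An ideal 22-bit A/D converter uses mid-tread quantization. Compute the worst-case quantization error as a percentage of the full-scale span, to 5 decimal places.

Rounding → worst-case error = ½ LSB = V_FS/2^23, so 100/8388608 = 1.19209e-05 % of full scale.

0.00001 %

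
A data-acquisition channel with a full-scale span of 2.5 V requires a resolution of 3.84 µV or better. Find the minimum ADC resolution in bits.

Number of steps required ≥ 2.5 V / 3.84 µV = 651041.67.
Need 2^N ≥ 651041.67; 2^19 = 524288, 2^20 = 1048576.
Minimum N = 20.

20 bits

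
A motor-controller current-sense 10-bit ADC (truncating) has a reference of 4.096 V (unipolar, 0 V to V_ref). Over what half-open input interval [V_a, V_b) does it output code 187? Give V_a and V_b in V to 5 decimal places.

LSB = 4.096/2^10 = 4.000 mV.
V_a = V_low + 187·LSB = 0.748 V; V_b = V_low + 188·LSB = 0.752 V.

[0.74800 V, 0.75200 V)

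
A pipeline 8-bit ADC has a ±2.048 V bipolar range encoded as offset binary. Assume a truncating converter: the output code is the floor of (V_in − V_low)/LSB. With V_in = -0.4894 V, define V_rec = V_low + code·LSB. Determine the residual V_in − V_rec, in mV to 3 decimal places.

LSB = 4.096/2^8 = 16.000 mV.
(V_in − V_low)/LSB = (-0.4894 − (−2.048))/0.016 = 97.4125 → code 97 (floor).
Code 97 maps back to (−2.048) + 97×0.016 V = -0.496 V.
V_in − V_rec = 0.0066 V = 6.600 mV.

6.600 mV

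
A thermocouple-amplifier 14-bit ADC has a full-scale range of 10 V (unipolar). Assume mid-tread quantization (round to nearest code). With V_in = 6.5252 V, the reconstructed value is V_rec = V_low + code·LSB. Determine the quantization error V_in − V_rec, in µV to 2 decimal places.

One LSB is 10 V / 16384 = 0.610 mV.
(6.5252 − 0)/0.000610352 = 10690.8877; round gives code 10691.
Reconstructed: 6.5252686 V.
Difference: -6.85547e-05 V → -68.55 µV.

-68.55 µV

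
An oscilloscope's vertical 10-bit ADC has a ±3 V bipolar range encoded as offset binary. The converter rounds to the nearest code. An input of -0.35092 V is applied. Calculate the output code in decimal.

LSB = 6 V / 1024 = 5.859 mV.
(-0.35092 − (−3)) / 0.00585938 = 452.110 LSBs.
round(452.110) = 452.

code 452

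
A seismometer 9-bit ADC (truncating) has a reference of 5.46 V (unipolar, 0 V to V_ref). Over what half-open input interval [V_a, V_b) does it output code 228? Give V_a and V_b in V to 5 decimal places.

LSB = 5.46/2^9 = 10.664 mV.
V_a = V_low + 228·LSB = 2.43141 V; V_b = V_low + 229·LSB = 2.44207 V.

[2.43141 V, 2.44207 V)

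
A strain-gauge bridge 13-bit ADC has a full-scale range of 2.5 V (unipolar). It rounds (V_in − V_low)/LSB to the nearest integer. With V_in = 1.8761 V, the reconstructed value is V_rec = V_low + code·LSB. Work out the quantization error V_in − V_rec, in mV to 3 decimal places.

Step size: 2.5 V ÷ 2^13 = 305.18 µV.
(1.8761 − 0)/0.000305176 = 6147.6045; round gives code 6148.
V_rec = 0 + 6148·0.000305176 = 1.8762207 V.
Difference: -0.000120703 V → -0.121 mV.

-0.121 mV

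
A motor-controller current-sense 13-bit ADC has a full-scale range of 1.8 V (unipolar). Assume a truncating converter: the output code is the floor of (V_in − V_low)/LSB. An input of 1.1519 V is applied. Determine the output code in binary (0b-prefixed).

Full-scale span = 1.8 V; LSB = 1.8/2^13 = 219.73 µV.
(1.1519 − 0) / 0.000219727 = 5242.425 LSBs.
Floor → code 5242.
In binary (0b-prefixed): 0b1010001111010.

code 0b1010001111010 (decimal 5242)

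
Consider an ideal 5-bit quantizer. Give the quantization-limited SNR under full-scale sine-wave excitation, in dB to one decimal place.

31.9 dB

SNR ≈ 6.02·N + 1.76 dB = 6.02·5 + 1.76 = 31.86 dB.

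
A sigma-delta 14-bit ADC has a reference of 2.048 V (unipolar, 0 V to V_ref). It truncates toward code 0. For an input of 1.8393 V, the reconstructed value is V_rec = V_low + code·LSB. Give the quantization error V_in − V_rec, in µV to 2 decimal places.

50.00 µV

Step size: 2.048 V ÷ 2^14 = 125.00 µV.
Scaled input = 14714.4000 LSBs, so code = 14714.
V_rec = 0 + 14714·0.000125 = 1.83925 V.
Difference: 5e-05 V → 50.00 µV.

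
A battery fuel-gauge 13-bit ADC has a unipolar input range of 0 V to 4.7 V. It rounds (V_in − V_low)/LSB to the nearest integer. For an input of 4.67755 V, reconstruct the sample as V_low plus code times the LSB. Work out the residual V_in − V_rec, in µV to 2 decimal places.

-74.51 µV

Step size: 4.7 V ÷ 2^13 = 0.574 mV.
(4.67755 − 0)/0.00057373 = 8152.8701; round gives code 8153.
Code 8153 maps back to 0 + 8153×0.00057373 V = 4.6776245 V.
V_in − V_rec = -7.45117e-05 V = -74.51 µV.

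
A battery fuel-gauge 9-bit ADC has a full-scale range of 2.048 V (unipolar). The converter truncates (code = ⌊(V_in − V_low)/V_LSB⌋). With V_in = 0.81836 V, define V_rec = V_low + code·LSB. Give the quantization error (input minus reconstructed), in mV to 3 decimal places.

LSB = 2.048/2^9 = 4.000 mV.
(0.81836 − 0)/0.004 = 204.5900; ⌊·⌋ gives code 204.
V_rec = 0 + 204·0.004 = 0.816 V.
Difference: 0.00236 V → 2.360 mV.

2.360 mV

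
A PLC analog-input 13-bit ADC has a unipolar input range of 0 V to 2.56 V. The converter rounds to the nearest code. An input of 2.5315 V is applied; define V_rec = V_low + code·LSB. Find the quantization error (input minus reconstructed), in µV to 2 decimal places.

Step size: 2.56 V ÷ 2^13 = 312.50 µV.
Scaled input = 8100.8000 LSBs, so code = 8101.
Code 8101 maps back to 0 + 8101×0.0003125 V = 2.5315625 V.
V_in − V_rec = -6.25e-05 V = -62.50 µV.

-62.50 µV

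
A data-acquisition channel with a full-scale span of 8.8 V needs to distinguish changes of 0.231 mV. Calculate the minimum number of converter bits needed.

Number of steps required ≥ 8.8 V / 0.231 mV = 38095.24.
Need 2^N ≥ 38095.24; 2^15 = 32768, 2^16 = 65536.
Minimum N = 16.

16 bits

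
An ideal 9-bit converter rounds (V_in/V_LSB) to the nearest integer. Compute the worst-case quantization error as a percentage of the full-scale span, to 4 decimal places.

0.0977 %

Rounding → worst-case error = ½ LSB = V_FS/2^10, so 100/1024 = 0.0976562 % of full scale.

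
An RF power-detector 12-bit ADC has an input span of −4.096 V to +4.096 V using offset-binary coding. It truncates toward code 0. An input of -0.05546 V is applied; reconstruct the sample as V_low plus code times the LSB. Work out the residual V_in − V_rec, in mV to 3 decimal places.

One LSB is 8.192 V / 4096 = 2.000 mV.
Scaled input = 2020.2700 LSBs, so code = 2020.
V_rec = (−4.096) + 2020·0.002 = -0.056 V.
Difference: 0.00054 V → 0.540 mV.

0.540 mV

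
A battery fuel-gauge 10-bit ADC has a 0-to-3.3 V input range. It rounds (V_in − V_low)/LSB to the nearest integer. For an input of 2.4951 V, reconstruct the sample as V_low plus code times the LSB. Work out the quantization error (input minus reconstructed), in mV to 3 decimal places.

0.764 mV

Step size: 3.3 V ÷ 2^10 = 3.223 mV.
Scaled input = 774.2371 LSBs, so code = 774.
V_rec = 0 + 774·0.00322266 = 2.4943359 V.
V_in − V_rec = 0.000764062 V = 0.764 mV.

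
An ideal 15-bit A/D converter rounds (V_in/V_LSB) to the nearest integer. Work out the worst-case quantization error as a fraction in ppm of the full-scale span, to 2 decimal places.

Rounding → worst-case error = ½ LSB = V_FS/2^16, so 1e+06/65536 = 15.2588 ppm of full scale.

15.26 ppm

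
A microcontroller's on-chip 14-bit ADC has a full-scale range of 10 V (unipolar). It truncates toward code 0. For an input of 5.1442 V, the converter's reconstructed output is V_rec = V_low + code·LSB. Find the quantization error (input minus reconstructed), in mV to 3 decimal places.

LSB = 10/2^14 = 0.610 mV.
Scaled input = 8428.2573 LSBs, so code = 8428.
V_rec = 0 + 8428·0.000610352 = 5.144043 V.
Difference: 0.000157031 V → 0.157 mV.

0.157 mV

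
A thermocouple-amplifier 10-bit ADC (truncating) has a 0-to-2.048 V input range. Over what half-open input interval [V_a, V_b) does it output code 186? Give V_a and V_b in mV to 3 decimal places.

LSB = 2.048/2^10 = 2.000 mV.
V_a = V_low + 186·LSB = 0.372 V; V_b = V_low + 187·LSB = 0.374 V.

[372.000 mV, 374.000 mV)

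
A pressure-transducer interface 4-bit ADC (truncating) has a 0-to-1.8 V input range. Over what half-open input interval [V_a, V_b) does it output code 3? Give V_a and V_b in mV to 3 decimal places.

[337.500 mV, 450.000 mV)

LSB = 1.8/2^4 = 112.500 mV.
V_a = V_low + 3·LSB = 0.3375 V; V_b = V_low + 4·LSB = 0.45 V.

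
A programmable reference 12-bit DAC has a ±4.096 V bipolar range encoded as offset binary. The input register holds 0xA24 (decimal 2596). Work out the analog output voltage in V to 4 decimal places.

LSB = 8.192 V / 2^12 = 2.000 mV.
Code 0xA24 = 2596 decimal.
V_out = (−4.096) + 2596 × 0.002 V = 1.096 V.

1.0960 V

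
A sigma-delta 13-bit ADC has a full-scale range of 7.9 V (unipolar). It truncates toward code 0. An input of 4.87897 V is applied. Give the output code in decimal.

code 5059

LSB = 7.9 V / 8192 = 0.964 mV.
(V_in − V_low)/LSB = (4.87897 − 0) / 0.000964355 = 5059.307.
⌊·⌋(5059.307) = 5059.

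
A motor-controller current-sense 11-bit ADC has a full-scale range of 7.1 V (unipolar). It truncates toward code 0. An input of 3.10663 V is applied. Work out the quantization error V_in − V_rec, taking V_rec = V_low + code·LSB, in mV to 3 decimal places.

0.380 mV

Step size: 7.1 V ÷ 2^11 = 3.467 mV.
(3.10663 − 0)/0.0034668 = 896.1096; ⌊·⌋ gives code 896.
Code 896 maps back to 0 + 896×0.0034668 V = 3.10625 V.
Error = 3.10663 − 3.10625 = 0.00038 V = 0.380 mV.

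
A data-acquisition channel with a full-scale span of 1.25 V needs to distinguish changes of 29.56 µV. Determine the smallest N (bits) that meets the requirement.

16 bits

Number of steps required ≥ 1.25 V / 29.56 µV = 42286.87.
Need 2^N ≥ 42286.87; 2^15 = 32768, 2^16 = 65536.
Minimum N = 16.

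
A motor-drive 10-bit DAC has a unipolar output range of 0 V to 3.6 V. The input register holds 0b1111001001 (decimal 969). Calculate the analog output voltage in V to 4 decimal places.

LSB = 3.6 V / 2^10 = 3.516 mV.
Code 0b1111001001 = 969 decimal.
V_out = 0 + 969 × 0.00351563 V = 3.40664 V.

3.4066 V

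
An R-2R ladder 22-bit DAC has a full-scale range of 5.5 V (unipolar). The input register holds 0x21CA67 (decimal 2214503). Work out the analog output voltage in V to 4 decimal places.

2.9039 V

LSB = 5.5 V / 2^22 = 1.31 µV.
Code 0x21CA67 = 2214503 decimal.
V_out = 0 + 2214503 × 1.3113e-06 V = 2.90388 V.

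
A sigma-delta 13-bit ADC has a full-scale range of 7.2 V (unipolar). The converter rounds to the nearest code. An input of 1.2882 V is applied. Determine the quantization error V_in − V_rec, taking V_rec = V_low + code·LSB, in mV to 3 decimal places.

One LSB is 7.2 V / 8192 = 0.879 mV.
Scaled input = 1465.6853 LSBs, so code = 1466.
Code 1466 maps back to 0 + 1466×0.000878906 V = 1.2884766 V.
Error = 1.2882 − 1.2884766 = -0.000276563 V = -0.277 mV.

-0.277 mV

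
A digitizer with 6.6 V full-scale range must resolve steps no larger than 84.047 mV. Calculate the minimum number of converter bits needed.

7 bits

Number of steps required ≥ 6.6 V / 84.047 mV = 78.53.
Need 2^N ≥ 78.53; 2^6 = 64, 2^7 = 128.
Minimum N = 7.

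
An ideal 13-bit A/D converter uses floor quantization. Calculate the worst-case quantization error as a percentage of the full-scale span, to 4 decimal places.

Truncating → worst-case error = 1 LSB = V_FS/2^13, so 100/8192 = 0.012207 % of full scale.

0.0122 %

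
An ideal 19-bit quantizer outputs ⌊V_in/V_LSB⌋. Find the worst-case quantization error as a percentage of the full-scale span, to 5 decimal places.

Truncating → worst-case error = 1 LSB = V_FS/2^19, so 100/524288 = 0.000190735 % of full scale.

0.00019 %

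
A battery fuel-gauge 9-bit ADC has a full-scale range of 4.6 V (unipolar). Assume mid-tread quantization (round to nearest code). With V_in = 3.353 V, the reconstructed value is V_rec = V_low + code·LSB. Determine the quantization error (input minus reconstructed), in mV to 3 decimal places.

1.828 mV

Step size: 4.6 V ÷ 2^9 = 8.984 mV.
Scaled input = 373.2035 LSBs, so code = 373.
Reconstructed: 3.3511719 V.
Error = 3.353 − 3.3511719 = 0.00182813 V = 1.828 mV.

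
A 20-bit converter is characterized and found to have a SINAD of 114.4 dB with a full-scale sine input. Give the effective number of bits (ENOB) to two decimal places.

18.71 bits

ENOB = (SINAD − 1.76) / 6.02 = (114.4 − 1.76)/6.02 = 18.711.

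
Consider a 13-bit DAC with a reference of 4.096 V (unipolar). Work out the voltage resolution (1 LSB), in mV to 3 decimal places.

0.500 mV

Full-scale span = 4.096 V.
LSB = 4.096 / 2^13 = 4.096 / 8192 = 0.0005 V = 0.500 mV.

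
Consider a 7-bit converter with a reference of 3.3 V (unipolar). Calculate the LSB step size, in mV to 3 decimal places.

25.781 mV

Full-scale span = 3.3 V.
LSB = 3.3 / 2^7 = 3.3 / 128 = 0.0257812 V = 25.781 mV.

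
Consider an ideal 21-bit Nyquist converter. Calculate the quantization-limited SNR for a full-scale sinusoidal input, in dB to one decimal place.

128.2 dB

SNR ≈ 6.02·N + 1.76 dB = 6.02·21 + 1.76 = 128.18 dB.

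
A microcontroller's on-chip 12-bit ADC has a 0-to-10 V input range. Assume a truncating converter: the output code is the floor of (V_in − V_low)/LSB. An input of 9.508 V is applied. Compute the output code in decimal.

Full-scale span = 10 V; LSB = 10/2^12 = 2.441 mV.
(V_in − V_low)/LSB = (9.508 − 0) / 0.00244141 = 3894.477.
⌊·⌋(3894.477) = 3894.

code 3894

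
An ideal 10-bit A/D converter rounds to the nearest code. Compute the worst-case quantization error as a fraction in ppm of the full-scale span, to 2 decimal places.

Rounding → worst-case error = ½ LSB = V_FS/2^11, so 1e+06/2048 = 488.281 ppm of full scale.

488.28 ppm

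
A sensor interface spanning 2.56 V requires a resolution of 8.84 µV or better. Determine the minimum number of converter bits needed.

Number of steps required ≥ 2.56 V / 8.84 µV = 289592.76.
Need 2^N ≥ 289592.76; 2^18 = 262144, 2^19 = 524288.
Minimum N = 19.

19 bits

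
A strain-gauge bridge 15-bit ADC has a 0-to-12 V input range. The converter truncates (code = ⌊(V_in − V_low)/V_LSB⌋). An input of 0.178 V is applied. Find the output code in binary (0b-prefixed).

LSB = 12 V / 32768 = 366.21 µV.
(V_in − V_low)/LSB = (0.178 − 0) / 0.000366211 = 486.059.
Floor → code 486.
In binary (0b-prefixed): 0b111100110.

code 0b111100110 (decimal 486)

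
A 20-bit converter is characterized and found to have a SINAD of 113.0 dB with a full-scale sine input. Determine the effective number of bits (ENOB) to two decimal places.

ENOB = (SINAD − 1.76) / 6.02 = (113.0 − 1.76)/6.02 = 18.478.

18.48 bits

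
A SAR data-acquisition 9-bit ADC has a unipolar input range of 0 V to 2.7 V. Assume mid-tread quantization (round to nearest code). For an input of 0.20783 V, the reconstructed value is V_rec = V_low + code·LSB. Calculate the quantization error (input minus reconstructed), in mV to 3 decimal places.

LSB = 2.7/2^9 = 5.273 mV.
Scaled input = 39.4107 LSBs, so code = 39.
Code 39 maps back to 0 + 39×0.00527344 V = 0.20566406 V.
Difference: 0.00216594 V → 2.166 mV.

2.166 mV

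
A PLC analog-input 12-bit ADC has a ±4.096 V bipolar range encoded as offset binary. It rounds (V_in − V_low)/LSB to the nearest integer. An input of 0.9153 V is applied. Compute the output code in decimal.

LSB = 8.192 V / 4096 = 2.000 mV.
(0.9153 − (−4.096)) / 0.002 = 2505.650 LSBs.
round(2505.650) = 2506.

code 2506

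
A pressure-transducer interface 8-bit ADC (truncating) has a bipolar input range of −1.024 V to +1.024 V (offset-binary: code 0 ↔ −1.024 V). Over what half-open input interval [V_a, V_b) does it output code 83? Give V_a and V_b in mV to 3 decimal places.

[-360.000 mV, -352.000 mV)

LSB = 2.048/2^8 = 8.000 mV.
V_a = V_low + 83·LSB = -0.36 V; V_b = V_low + 84·LSB = -0.352 V.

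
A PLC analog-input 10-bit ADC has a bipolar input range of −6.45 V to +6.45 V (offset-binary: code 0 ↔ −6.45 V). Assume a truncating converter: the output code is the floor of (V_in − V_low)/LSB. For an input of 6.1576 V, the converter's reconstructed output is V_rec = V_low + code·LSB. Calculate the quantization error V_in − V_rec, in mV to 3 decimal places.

LSB = 12.9/2^10 = 12.598 mV.
(6.1576 − (−6.45))/0.0125977 = 1000.7893; ⌊·⌋ gives code 1000.
Code 1000 maps back to (−6.45) + 1000×0.0125977 V = 6.1476562 V.
Error = 6.1576 − 6.1476562 = 0.00994375 V = 9.944 mV.

9.944 mV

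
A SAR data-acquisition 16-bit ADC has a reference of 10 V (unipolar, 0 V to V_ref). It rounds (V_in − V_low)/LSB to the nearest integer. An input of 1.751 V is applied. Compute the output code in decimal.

LSB = 10 V / 65536 = 152.59 µV.
(1.751 − 0) / 0.000152588 = 11475.354 LSBs.
Round → code 11475.

code 11475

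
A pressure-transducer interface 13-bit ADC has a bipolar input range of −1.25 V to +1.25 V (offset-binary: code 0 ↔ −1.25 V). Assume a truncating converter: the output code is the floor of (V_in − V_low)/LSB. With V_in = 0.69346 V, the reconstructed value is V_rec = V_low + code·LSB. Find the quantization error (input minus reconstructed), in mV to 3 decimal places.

Step size: 2.5 V ÷ 2^13 = 305.18 µV.
(V_in − V_low)/LSB = (0.69346 − (−1.25))/0.000305176 = 6368.3297 → code 6368 (floor).
Reconstructed: 0.69335938 V.
Difference: 0.000100625 V → 0.101 mV.

0.101 mV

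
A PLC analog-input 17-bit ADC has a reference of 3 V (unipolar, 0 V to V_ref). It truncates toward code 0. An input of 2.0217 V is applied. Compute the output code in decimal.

code 88329

Full-scale span = 3 V; LSB = 3/2^17 = 22.89 µV.
(V_in − V_low)/LSB = (2.0217 − 0) / 2.28882e-05 = 88329.421.
Floor → code 88329.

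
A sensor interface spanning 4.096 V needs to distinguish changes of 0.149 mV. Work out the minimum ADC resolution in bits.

Number of steps required ≥ 4.096 V / 0.149 mV = 27489.93.
Need 2^N ≥ 27489.93; 2^14 = 16384, 2^15 = 32768.
Minimum N = 15.

15 bits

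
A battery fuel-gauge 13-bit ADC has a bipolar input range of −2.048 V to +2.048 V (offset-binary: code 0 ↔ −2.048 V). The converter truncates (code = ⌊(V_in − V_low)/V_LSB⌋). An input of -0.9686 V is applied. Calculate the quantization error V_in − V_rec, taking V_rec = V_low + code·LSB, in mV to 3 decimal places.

0.400 mV

One LSB is 4.096 V / 8192 = 0.500 mV.
Scaled input = 2158.8000 LSBs, so code = 2158.
V_rec = (−2.048) + 2158·0.0005 = -0.969 V.
Error = -0.9686 − (−0.969) = 0.0004 V = 0.400 mV.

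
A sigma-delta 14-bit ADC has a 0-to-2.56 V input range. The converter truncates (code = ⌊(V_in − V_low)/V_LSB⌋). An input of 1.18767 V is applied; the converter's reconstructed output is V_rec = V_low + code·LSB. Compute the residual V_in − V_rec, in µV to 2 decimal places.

One LSB is 2.56 V / 16384 = 156.25 µV.
(1.18767 − 0)/0.00015625 = 7601.0880; ⌊·⌋ gives code 7601.
V_rec = 0 + 7601·0.00015625 = 1.1876563 V.
V_in − V_rec = 1.375e-05 V = 13.75 µV.

13.75 µV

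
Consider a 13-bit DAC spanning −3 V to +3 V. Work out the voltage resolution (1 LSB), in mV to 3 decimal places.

0.732 mV

Full-scale span = 6 V.
LSB = 6 / 2^13 = 6 / 8192 = 0.000732422 V = 0.732 mV.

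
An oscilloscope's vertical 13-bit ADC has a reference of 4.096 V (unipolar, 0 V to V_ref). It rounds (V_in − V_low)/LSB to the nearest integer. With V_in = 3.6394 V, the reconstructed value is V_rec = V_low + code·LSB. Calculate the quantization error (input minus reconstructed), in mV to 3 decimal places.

LSB = 4.096/2^13 = 0.500 mV.
(3.6394 − 0)/0.0005 = 7278.8000; round gives code 7279.
Code 7279 maps back to 0 + 7279×0.0005 V = 3.6395 V.
Error = 3.6394 − 3.6395 = -0.0001 V = -0.100 mV.

-0.100 mV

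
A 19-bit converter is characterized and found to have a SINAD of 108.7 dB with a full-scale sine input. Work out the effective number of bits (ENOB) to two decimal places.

17.76 bits

ENOB = (SINAD − 1.76) / 6.02 = (108.7 − 1.76)/6.02 = 17.764.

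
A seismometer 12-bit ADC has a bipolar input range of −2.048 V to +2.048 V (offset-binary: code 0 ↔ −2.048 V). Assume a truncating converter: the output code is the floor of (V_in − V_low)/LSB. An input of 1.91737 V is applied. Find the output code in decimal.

With 4096 levels over 4.096 V, one step is 1.000 mV.
Input sits at 3965.370 steps above V_low.
So the output code is 3965.

code 3965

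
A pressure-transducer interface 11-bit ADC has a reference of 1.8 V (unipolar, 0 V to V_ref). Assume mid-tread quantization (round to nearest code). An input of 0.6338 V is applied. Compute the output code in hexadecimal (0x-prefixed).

code 0x2D1 (decimal 721)

LSB = 1.8 V / 2048 = 0.879 mV.
Input sits at 721.124 steps above V_low.
round(721.124) = 721.
In hexadecimal (0x-prefixed): 0x2D1.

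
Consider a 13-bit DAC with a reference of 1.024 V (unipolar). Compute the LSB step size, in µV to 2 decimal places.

Full-scale span = 1.024 V.
LSB = 1.024 / 2^13 = 1.024 / 8192 = 0.000125 V = 125.00 µV.

125.00 µV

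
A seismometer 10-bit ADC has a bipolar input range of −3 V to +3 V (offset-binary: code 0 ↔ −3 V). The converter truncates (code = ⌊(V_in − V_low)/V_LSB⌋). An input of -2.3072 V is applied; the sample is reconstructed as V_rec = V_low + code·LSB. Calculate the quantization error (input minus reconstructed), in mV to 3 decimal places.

1.394 mV

Step size: 6 V ÷ 2^10 = 5.859 mV.
(-2.3072 − (−3))/0.00585938 = 118.2379; ⌊·⌋ gives code 118.
Reconstructed: -2.3085938 V.
V_in − V_rec = 0.00139375 V = 1.394 mV.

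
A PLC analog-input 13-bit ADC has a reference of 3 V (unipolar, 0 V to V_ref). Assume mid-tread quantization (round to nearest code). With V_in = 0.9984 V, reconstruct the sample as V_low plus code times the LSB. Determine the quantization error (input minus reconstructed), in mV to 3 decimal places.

LSB = 3/2^13 = 366.21 µV.
Scaled input = 2726.2976 LSBs, so code = 2726.
V_rec = 0 + 2726·0.000366211 = 0.99829102 V.
Error = 0.9984 − 0.99829102 = 0.000108984 V = 0.109 mV.

0.109 mV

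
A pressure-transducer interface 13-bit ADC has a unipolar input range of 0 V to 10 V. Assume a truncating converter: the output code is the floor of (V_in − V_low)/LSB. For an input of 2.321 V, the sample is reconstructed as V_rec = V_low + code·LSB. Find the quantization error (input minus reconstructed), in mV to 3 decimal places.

Step size: 10 V ÷ 2^13 = 1.221 mV.
Scaled input = 1901.3632 LSBs, so code = 1901.
Code 1901 maps back to 0 + 1901×0.0012207 V = 2.3205566 V.
Error = 2.321 − 2.3205566 = 0.000443359 V = 0.443 mV.

0.443 mV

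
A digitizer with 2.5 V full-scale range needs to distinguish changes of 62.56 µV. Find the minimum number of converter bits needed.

16 bits

Number of steps required ≥ 2.5 V / 62.56 µV = 39961.64.
Need 2^N ≥ 39961.64; 2^15 = 32768, 2^16 = 65536.
Minimum N = 16.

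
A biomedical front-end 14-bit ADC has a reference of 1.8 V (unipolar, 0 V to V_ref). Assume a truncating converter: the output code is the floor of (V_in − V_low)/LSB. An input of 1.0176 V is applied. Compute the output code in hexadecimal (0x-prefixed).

code 0x242E (decimal 9262)

With 16384 levels over 1.8 V, one step is 109.86 µV.
Input sits at 9262.421 steps above V_low.
Floor → code 9262.
In hexadecimal (0x-prefixed): 0x242E.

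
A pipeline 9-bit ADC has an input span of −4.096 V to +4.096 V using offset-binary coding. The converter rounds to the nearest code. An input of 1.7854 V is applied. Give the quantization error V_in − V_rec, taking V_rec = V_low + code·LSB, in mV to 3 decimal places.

-6.600 mV

LSB = 8.192/2^9 = 16.000 mV.
(V_in − V_low)/LSB = (1.7854 − (−4.096))/0.016 = 367.5875 → code 368 (round).
V_rec = (−4.096) + 368·0.016 = 1.792 V.
Error = 1.7854 − 1.792 = -0.0066 V = -6.600 mV.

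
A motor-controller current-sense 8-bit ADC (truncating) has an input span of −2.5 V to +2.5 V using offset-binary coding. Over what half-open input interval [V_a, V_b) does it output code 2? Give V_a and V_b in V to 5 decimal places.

[-2.46094 V, -2.44141 V)

LSB = 5/2^8 = 19.531 mV.
V_a = V_low + 2·LSB = -2.46094 V; V_b = V_low + 3·LSB = -2.44141 V.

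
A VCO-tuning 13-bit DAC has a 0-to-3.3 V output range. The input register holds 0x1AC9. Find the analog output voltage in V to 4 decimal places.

2.7622 V

LSB = 3.3 V / 2^13 = 402.83 µV.
Code 0x1AC9 = 6857 decimal.
V_out = 0 + 6857 × 0.000402832 V = 2.76222 V.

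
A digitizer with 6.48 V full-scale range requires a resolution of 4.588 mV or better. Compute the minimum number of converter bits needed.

11 bits

Number of steps required ≥ 6.48 V / 4.588 mV = 1412.38.
Need 2^N ≥ 1412.38; 2^10 = 1024, 2^11 = 2048.
Minimum N = 11.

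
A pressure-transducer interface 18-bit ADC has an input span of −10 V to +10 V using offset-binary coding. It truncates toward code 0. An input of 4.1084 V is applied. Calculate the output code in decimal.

With 262144 levels over 20 V, one step is 76.29 µV.
Input sits at 184921.620 steps above V_low.
⌊·⌋(184921.620) = 184921.

code 184921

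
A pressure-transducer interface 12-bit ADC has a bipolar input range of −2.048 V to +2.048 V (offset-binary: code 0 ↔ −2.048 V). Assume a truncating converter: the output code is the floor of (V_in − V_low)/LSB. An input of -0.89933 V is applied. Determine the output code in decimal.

code 1148

LSB = 4.096 V / 4096 = 1.000 mV.
(V_in − V_low)/LSB = (-0.89933 − (−2.048)) / 0.001 = 1148.670.
Floor → code 1148.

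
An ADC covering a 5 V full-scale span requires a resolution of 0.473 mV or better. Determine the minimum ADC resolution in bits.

14 bits

Number of steps required ≥ 5 V / 0.473 mV = 10570.82.
Need 2^N ≥ 10570.82; 2^13 = 8192, 2^14 = 16384.
Minimum N = 14.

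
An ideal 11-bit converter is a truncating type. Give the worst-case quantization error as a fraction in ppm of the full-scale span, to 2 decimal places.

488.28 ppm

Truncating → worst-case error = 1 LSB = V_FS/2^11, so 1e+06/2048 = 488.281 ppm of full scale.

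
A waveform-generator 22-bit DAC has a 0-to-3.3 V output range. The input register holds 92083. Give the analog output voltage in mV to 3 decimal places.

LSB = 3.3 V / 2^22 = 0.79 µV.
V_out = 0 + 92083 × 7.86781e-07 V = 0.0724492 V.
= 72.449 mV.

72.449 mV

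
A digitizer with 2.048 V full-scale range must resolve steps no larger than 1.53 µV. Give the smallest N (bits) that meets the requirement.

Number of steps required ≥ 2.048 V / 1.53 µV = 1338562.09.
Need 2^N ≥ 1338562.09; 2^20 = 1048576, 2^21 = 2097152.
Minimum N = 21.

21 bits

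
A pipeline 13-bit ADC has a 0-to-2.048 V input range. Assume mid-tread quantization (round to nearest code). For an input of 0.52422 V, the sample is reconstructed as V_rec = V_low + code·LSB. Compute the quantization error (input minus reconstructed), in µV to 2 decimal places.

-30.00 µV

One LSB is 2.048 V / 8192 = 250.00 µV.
(0.52422 − 0)/0.00025 = 2096.8800; round gives code 2097.
V_rec = 0 + 2097·0.00025 = 0.52425 V.
Error = 0.52422 − 0.52425 = -3e-05 V = -30.00 µV.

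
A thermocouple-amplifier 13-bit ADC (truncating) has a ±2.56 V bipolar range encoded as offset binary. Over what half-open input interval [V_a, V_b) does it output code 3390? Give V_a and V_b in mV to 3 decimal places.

[-441.250 mV, -440.625 mV)

LSB = 5.12/2^13 = 0.625 mV.
V_a = V_low + 3390·LSB = -0.44125 V; V_b = V_low + 3391·LSB = -0.440625 V.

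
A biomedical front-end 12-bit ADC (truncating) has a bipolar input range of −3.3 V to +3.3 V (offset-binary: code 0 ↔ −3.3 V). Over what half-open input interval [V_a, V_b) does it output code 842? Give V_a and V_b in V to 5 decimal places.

LSB = 6.6/2^12 = 1.611 mV.
V_a = V_low + 842·LSB = -1.94326 V; V_b = V_low + 843·LSB = -1.94165 V.

[-1.94326 V, -1.94165 V)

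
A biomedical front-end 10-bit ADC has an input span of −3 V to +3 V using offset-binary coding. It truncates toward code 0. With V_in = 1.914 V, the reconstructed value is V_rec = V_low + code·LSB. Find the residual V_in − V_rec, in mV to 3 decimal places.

Step size: 6 V ÷ 2^10 = 5.859 mV.
Scaled input = 838.6560 LSBs, so code = 838.
Code 838 maps back to (−3) + 838×0.00585938 V = 1.9101562 V.
Difference: 0.00384375 V → 3.844 mV.

3.844 mV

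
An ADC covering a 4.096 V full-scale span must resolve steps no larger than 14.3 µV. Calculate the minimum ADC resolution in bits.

19 bits

Number of steps required ≥ 4.096 V / 14.3 µV = 286433.57.
Need 2^N ≥ 286433.57; 2^18 = 262144, 2^19 = 524288.
Minimum N = 19.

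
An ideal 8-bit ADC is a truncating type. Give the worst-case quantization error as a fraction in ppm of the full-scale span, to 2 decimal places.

3906.25 ppm

Truncating → worst-case error = 1 LSB = V_FS/2^8, so 1e+06/256 = 3906.25 ppm of full scale.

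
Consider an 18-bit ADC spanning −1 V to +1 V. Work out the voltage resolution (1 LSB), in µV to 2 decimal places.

7.63 µV

Full-scale span = 2 V.
LSB = 2 / 2^18 = 2 / 262144 = 7.62939e-06 V = 7.63 µV.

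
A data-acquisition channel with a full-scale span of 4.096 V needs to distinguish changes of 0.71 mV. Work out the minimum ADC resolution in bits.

13 bits

Number of steps required ≥ 4.096 V / 0.71 mV = 5769.01.
Need 2^N ≥ 5769.01; 2^12 = 4096, 2^13 = 8192.
Minimum N = 13.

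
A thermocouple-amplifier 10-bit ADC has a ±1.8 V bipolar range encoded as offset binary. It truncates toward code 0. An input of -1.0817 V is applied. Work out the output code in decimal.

LSB = 3.6 V / 1024 = 3.516 mV.
Input sits at 204.316 steps above V_low.
⌊·⌋(204.316) = 204.

code 204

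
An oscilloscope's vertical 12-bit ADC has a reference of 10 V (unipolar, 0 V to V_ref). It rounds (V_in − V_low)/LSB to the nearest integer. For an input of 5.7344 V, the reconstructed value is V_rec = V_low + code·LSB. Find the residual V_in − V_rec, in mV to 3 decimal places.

-0.463 mV

Step size: 10 V ÷ 2^12 = 2.441 mV.
Scaled input = 2348.8102 LSBs, so code = 2349.
Code 2349 maps back to 0 + 2349×0.00244141 V = 5.7348633 V.
V_in − V_rec = -0.000463281 V = -0.463 mV.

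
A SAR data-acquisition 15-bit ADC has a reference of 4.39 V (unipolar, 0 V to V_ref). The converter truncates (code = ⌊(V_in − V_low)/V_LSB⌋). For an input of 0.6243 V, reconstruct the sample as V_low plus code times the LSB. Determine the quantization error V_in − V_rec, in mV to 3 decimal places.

Step size: 4.39 V ÷ 2^15 = 133.97 µV.
(V_in − V_low)/LSB = (0.6243 − 0)/0.000133972 = 4659.9231 → code 4659 (floor).
Code 4659 maps back to 0 + 4659×0.000133972 V = 0.62417633 V.
Error = 0.6243 − 0.62417633 = 0.000123669 V = 0.124 mV.

0.124 mV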